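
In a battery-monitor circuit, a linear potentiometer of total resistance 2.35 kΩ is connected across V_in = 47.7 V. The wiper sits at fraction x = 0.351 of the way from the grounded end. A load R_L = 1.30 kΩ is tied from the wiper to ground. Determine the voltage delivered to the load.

V_out ≈ 11.9 V

Lower segment x·R_p = 0.8248 kΩ; upper segment (1−x)·R_p = 1.525 kΩ.
R_L loads the lower segment: effective lower R = 0.5046 kΩ.
Loaded-divider output: V_out = 47.7 × 0.2486 = 11.86 V.
(Unloaded: V_out = x·V_in = 16.7 V.)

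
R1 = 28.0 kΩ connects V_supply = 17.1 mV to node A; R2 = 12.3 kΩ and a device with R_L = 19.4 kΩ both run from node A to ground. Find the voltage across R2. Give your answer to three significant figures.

R2 ‖ R_L = (12.3 × 19.4)/(12.3 + 19.4) = 7.527 kΩ.
Voltage divider with the loaded lower leg: V_out = 17.1 × 7.527/(28.0 + 7.527) = 17.1 × 0.2119 = 3.623 mV.

V_out ≈ 3.62 mV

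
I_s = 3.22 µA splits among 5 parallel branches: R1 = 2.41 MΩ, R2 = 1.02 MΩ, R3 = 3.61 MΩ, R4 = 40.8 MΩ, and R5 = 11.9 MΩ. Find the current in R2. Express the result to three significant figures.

Total conductance ΣG = 1/2.41 + 1/1.02 + 1/3.61 + 1/40.8 + 1/11.9 = 1.781 (units of 1/MΩ).
R2 takes the fraction G_k/ΣG = 0.9804/1.781 = 0.5505, so I = 3.22 × 0.5505 = 1.773 µA.

I ≈ 1.77 µA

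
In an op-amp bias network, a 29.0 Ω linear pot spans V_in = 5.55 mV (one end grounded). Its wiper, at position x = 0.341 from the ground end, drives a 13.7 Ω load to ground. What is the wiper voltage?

V_out ≈ 1.28 mV

Split the track: R_lower = x·R_p = 9.889 Ω, R_upper = (1−x)·R_p = 19.11 Ω.
Lower segment in parallel with the load: 9.889 ‖ 13.7 = 5.743 Ω.
Loaded-divider output: V_out = 5.55 × 0.2311 = 1.282 mV.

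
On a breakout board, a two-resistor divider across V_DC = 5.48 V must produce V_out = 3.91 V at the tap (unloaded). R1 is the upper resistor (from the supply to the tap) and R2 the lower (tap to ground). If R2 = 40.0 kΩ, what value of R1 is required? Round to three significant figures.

The divider ratio is R2/(R1+R2) = 3.91/5.48 = 0.7135.
Rearranging, R1 = R2·(1−k)/k = 40.0 × 0.4015 = 16.06 kΩ.

R1 ≈ 16.1 kΩ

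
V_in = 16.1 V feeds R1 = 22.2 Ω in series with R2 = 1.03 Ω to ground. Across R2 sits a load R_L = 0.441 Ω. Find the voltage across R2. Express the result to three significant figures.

First combine the lower leg with the load: R2 ‖ R_L = 0.3088 Ω.
Then V_out = V_in · R2'/(R1 + R2') = 16.1 × 0.3088/22.51 = 0.2209 V.
(Unloaded it would be 0.714 V; the load pulls it down.)

V_out ≈ 0.221 V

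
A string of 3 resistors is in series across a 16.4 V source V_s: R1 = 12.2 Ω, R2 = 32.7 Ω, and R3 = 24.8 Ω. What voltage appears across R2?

V ≈ 7.69 V

Total series resistance ΣR = 12.2 + 32.7 + 24.8 = 69.70 Ω.
By the voltage-divider rule, V = 16.4 × 32.70/69.70 = 7.694 V.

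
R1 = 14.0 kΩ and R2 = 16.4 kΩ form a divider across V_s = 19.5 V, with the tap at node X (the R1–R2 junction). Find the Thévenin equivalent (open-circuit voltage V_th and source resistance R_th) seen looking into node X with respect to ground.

V_th ≈ 10.5 V, R_th ≈ 7.55 kΩ

With X open, the divider is unloaded: V_th = 19.5 × 16.4/30.40 = 10.52 V.
With V_s suppressed (replaced by a short), R_th = R1 ‖ R2 = (14.00 × 16.4)/(14.00 + 16.4) = 7.553 kΩ.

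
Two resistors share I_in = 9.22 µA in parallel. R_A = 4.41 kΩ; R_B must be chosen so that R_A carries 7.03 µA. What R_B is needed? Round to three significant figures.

R_B ≈ 14.2 kΩ

The fraction through R_A equals R_B/(R_A+R_B).
With f = 0.7625, R_B = R_A · f/(1−f) = 4.41 × 3.210 = 14.16 kΩ.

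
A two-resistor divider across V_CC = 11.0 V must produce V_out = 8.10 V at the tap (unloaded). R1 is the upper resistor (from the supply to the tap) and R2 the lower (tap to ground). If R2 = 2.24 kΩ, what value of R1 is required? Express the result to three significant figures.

R1 ≈ 0.802 kΩ

V_out/V_CC = R2/(R1+R2) = 0.7364.
R1 = R2·(1/k − 1) = 2.24 × 0.3580 = 0.8020 kΩ.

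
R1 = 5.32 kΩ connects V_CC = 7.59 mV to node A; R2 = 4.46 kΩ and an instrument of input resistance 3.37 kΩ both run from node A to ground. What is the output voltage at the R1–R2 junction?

V_out ≈ 2.01 mV

First combine the lower leg with the load: R2 ‖ R_L = 1.920 kΩ.
Then V_out = V_CC · R2'/(R1 + R2') = 7.59 × 1.920/7.240 = 2.012 mV.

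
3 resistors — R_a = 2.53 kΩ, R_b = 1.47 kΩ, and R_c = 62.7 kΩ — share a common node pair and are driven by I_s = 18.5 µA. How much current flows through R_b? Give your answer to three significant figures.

I ≈ 11.5 µA

Conductances: ΣG = 1/2.53 + 1/1.47 + 1/62.7 = 1.091 (1/kΩ).
By the current-divider rule, I = I_s · G_k/ΣG = 18.5 × 0.6233 = 11.53 µA.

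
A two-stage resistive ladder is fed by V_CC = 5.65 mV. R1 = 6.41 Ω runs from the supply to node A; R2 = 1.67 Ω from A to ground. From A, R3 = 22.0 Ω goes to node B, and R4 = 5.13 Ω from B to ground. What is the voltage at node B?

V_B ≈ 0.211 mV

The second stage (R3 + R4 = 27.13 Ω) loads node A in parallel with R2.
R2 ‖ (R3+R4) = 1.573 Ω.
So V_A = 5.65 × 0.1971 = 1.113 mV.
Then the unloaded second divider: V_B = V_A × R4/(R3+R4) = 1.113 × 0.1891 = 0.2105 mV.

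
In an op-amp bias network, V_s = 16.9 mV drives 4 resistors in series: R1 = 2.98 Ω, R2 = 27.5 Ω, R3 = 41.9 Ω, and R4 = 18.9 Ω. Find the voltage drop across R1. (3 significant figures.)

Series total: ΣR = 2.98 + 27.5 + 41.9 + 18.9 = 91.28 Ω.
V = V_s · R/ΣR = 16.9 × 0.03265 = 0.5517 mV.

V ≈ 0.552 mV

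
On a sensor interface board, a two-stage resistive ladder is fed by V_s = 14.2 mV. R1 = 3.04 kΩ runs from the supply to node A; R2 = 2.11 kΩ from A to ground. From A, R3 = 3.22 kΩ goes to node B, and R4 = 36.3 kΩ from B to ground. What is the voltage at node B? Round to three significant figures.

V_B ≈ 5.18 mV

Node A sees R2 in parallel with the series input of stage 2, R3 + R4 = 39.52 kΩ.
R2 ‖ (R3+R4) = 2.003 kΩ.
So V_A = 14.2 × 0.3972 = 5.640 mV.
Then the unloaded second divider: V_B = V_A × R4/(R3+R4) = 5.640 × 0.9185 = 5.181 mV.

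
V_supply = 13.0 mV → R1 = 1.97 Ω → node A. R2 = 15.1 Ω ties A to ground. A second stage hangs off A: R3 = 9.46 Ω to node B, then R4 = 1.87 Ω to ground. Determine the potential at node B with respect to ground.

Node A sees R2 in parallel with the series input of stage 2, R3 + R4 = 11.33 Ω.
R2 ‖ (R3+R4) = 6.473 Ω.
First divider: V_A = V_supply · 6.473/(1.97 + 6.473) = 9.967 mV.
Stage 2 is unloaded, so V_B = V_A · R4/(R3+R4) = 9.967 × 1.87/11.33 = 1.645 mV.

V_B ≈ 1.64 mV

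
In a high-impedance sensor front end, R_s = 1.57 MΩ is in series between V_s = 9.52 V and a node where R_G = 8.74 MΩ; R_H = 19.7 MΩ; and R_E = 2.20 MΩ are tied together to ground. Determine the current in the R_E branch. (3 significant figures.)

I ≈ 2.19 µA

Parallel bank: R_p = 1/(1/8.74 + 1/19.7 + 1/2.20) = 1.614 MΩ.
V_A = 9.52 × 1.614/3.184 = 4.825 V.
I(R_E) = V_A / R_E = 4.825/2.20 = 2.193 µA.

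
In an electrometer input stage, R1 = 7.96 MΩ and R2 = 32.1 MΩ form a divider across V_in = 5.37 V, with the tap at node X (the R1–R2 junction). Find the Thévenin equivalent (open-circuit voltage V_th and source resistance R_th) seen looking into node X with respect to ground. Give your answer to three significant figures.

With X open, the divider is unloaded: V_th = 5.37 × 32.1/40.06 = 4.303 V.
Looking into X with the source shorted: R_th = R1·R2/(R1+R2) = 7.960 × 32.1/40.06 = 6.378 MΩ.

V_th ≈ 4.30 V, R_th ≈ 6.38 MΩ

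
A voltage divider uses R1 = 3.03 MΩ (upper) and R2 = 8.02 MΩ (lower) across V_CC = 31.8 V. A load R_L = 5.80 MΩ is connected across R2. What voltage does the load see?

V_out ≈ 16.7 V

The load sits in parallel with R2, giving an effective lower resistance R2' = R2·R_L/(R2+R_L) = 3.366 MΩ.
Now apply the divider: V_out = 31.8 × 0.5263 = 16.73 V.
(Unloaded it would be 23.1 V; the load pulls it down.)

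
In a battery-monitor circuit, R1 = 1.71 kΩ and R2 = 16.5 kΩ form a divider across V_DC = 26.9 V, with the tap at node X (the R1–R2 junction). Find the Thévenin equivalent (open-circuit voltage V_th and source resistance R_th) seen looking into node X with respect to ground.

V_th ≈ 24.4 V, R_th ≈ 1.55 kΩ

Open-circuit (no load on X): V_th = V_DC · R2/(R1 + R2) = 26.9 × 16.5/(1.710 + 16.5) = 24.37 V.
Zeroing V_DC shorts the top of R1 to ground, so R_th = R1 ‖ R2 = 1.549 kΩ.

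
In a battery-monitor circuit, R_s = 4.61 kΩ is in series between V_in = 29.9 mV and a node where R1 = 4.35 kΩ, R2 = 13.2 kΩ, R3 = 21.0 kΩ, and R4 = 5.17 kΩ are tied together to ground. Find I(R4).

I ≈ 1.64 µA

Equivalent of the parallel group: R_p = 1.829 kΩ.
V_A = 29.9 × 1.829/6.439 = 8.494 mV.
Branch current I = V_A/R4 = 8.494/5.17 = 1.643 µA.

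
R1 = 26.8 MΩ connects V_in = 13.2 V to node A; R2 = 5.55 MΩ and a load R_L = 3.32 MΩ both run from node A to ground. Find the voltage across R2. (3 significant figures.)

V_out ≈ 0.950 V

The load sits in parallel with R2, giving an effective lower resistance R2' = R2·R_L/(R2+R_L) = 2.077 MΩ.
Then V_out = V_in · R2'/(R1 + R2') = 13.2 × 2.077/28.88 = 0.9496 V.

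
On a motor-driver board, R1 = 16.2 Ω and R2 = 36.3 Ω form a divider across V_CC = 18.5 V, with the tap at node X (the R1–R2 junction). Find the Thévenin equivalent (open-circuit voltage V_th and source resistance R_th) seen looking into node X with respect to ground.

V_th ≈ 12.8 V, R_th ≈ 11.2 Ω

With X open, the divider is unloaded: V_th = 18.5 × 36.3/52.50 = 12.79 V.
With V_CC suppressed (replaced by a short), R_th = R1 ‖ R2 = (16.20 × 36.3)/(16.20 + 36.3) = 11.20 Ω.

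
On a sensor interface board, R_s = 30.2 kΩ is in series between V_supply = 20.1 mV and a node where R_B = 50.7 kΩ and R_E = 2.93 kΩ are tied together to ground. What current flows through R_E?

Combine the parallel branches: R_p = (1/50.7 + 1/2.93)⁻¹ = 2.770 kΩ.
V_A = 20.1 × 2.770/32.97 = 1.689 mV.
Branch current I = V_A/R_E = 1.689/2.93 = 0.5763 µA.
(Check via current divider: I_total = 0.6096 µA; share G_k/ΣG = 0.9454 → same result.)

I ≈ 0.576 µA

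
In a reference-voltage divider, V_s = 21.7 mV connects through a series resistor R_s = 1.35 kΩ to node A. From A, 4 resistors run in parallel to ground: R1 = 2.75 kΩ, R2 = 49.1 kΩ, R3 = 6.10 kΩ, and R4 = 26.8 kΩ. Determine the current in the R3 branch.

Combine the parallel branches: R_p = (1/2.75 + 1/49.1 + 1/6.10 + 1/26.8)⁻¹ = 1.709 kΩ.
Node voltage V_A = V_s · R_p/(R_s + R_p) = 21.7 × 0.5586 = 12.12 mV.
I(R3) = V_A / R3 = 12.12/6.10 = 1.987 µA.
(Check via current divider: I_total = 7.095 µA; share G_k/ΣG = 0.2801 → same result.)

I ≈ 1.99 µA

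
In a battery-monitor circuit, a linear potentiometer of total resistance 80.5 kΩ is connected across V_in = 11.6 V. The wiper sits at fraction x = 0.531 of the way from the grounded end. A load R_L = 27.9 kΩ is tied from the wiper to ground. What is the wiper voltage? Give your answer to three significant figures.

The pot divides into 37.75 kΩ above the wiper and 42.75 kΩ below.
R_L loads the lower segment: effective lower R = 16.88 kΩ.
Then V_out = V_in · 16.88/(37.75 + 16.88) = 3.584 V.

V_out ≈ 3.58 V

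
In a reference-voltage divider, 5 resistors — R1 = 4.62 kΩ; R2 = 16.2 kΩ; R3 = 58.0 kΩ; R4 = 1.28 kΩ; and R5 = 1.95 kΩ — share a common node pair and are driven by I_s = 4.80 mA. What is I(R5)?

ΣG = 1/4.62 + 1/16.2 + 1/58.0 + 1/1.28 + 1/1.95 = 1.589.
R5 takes the fraction G_k/ΣG = 0.5128/1.589 = 0.3226, so I = 4.80 × 0.3226 = 1.549 mA.

I ≈ 1.55 mA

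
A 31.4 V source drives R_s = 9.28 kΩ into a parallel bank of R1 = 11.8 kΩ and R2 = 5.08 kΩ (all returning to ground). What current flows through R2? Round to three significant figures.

Combine the parallel branches: R_p = (1/11.8 + 1/5.08)⁻¹ = 3.551 kΩ.
V_A by voltage divider: V_A = 31.4 × 3.551/(9.28 + 3.551) = 8.690 V.
I(R2) = V_A / R2 = 8.690/5.08 = 1.711 mA.

I ≈ 1.71 mA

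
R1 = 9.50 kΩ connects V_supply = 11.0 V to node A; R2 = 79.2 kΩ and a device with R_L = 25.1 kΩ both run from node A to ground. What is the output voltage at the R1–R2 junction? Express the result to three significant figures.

First combine the lower leg with the load: R2 ‖ R_L = 19.06 kΩ.
Now apply the divider: V_out = 11.0 × 0.6674 = 7.341 V.
(Unloaded it would be 9.82 V; the load pulls it down.)

V_out ≈ 7.34 V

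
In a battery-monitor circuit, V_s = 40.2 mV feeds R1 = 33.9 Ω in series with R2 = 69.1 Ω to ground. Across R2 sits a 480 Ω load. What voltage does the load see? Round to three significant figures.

V_out ≈ 25.7 mV

The load sits in parallel with R2, giving an effective lower resistance R2' = R2·R_L/(R2+R_L) = 60.40 Ω.
Voltage divider with the loaded lower leg: V_out = 40.2 × 60.40/(33.9 + 60.40) = 40.2 × 0.6405 = 25.75 mV.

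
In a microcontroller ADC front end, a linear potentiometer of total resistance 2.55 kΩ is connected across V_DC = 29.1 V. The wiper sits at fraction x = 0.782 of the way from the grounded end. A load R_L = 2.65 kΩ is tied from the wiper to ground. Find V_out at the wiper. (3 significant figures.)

The pot divides into 0.5559 kΩ above the wiper and 1.994 kΩ below.
Lower segment in parallel with the load: 1.994 ‖ 2.65 = 1.138 kΩ.
Then V_out = V_DC · 1.138/(0.5559 + 1.138) = 19.55 V.

V_out ≈ 19.5 V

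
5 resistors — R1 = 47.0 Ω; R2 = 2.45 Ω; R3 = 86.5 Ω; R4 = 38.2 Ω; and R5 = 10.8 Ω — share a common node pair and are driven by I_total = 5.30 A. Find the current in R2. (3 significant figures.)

ΣG = 1/47.0 + 1/2.45 + 1/86.5 + 1/38.2 + 1/10.8 = 0.5598.
Current divider: I(R2) = I_total · G_k/ΣG = 5.30 × (0.4082/0.5598) = 5.30 × 0.7292 = 3.865 A.

I ≈ 3.86 A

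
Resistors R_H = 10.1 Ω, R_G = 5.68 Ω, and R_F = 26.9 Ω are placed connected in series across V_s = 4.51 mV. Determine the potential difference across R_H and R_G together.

Total series resistance ΣR = 10.1 + 5.68 + 26.9 = 42.68 Ω.
R_{R_H..R_G} = 10.1 + 5.68 = 15.78 Ω.
Voltage divider: V = V_s · (15.78 / 42.68) = 4.51 × 0.3697 = 1.667 mV.

V ≈ 1.67 mV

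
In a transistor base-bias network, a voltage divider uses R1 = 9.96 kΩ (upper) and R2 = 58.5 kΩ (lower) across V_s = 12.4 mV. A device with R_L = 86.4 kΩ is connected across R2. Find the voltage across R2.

V_out ≈ 9.65 mV

R2 ‖ R_L = (58.5 × 86.4)/(58.5 + 86.4) = 34.88 kΩ.
Voltage divider with the loaded lower leg: V_out = 12.4 × 34.88/(9.96 + 34.88) = 12.4 × 0.7779 = 9.646 mV.
(Unloaded it would be 10.6 mV; the load pulls it down.)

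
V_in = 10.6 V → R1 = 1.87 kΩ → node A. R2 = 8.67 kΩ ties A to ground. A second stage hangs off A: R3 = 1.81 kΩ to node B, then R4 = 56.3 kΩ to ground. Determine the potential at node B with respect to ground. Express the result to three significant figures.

V_B ≈ 8.23 V

Looking into the second stage from A: R3 + R4 = 58.11 kΩ appears in parallel with R2.
Effective lower resistance at A: R2 ‖ 58.11 = 7.544 kΩ.
First divider: V_A = V_in · 7.544/(1.87 + 7.544) = 8.494 V.
Then the unloaded second divider: V_B = V_A × R4/(R3+R4) = 8.494 × 0.9689 = 8.230 V.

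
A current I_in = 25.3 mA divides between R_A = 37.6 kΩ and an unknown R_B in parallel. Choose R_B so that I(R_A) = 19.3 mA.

R_B ≈ 121 kΩ

Two-branch current divider: I_A = I_in · R_B/(R_A + R_B).
With f = 0.7628, R_B = R_A · f/(1−f) = 37.6 × 3.217 = 120.9 kΩ.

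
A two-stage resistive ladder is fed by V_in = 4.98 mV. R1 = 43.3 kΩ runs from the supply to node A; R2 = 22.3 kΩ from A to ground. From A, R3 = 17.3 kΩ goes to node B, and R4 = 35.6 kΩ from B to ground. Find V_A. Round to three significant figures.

Node A sees R2 in parallel with the series input of stage 2, R3 + R4 = 52.90 kΩ.
Effective lower resistance at A: R2 ‖ 52.90 = 15.69 kΩ.
V_A = 4.98 × 15.69/(43.3 + 15.69) = 1.324 mV.

V_A ≈ 1.32 mV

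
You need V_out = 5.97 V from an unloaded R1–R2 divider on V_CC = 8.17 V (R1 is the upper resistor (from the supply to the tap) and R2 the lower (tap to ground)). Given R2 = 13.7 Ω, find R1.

R1 ≈ 5.05 Ω

Required fraction k = V_out/V_CC = 0.7307.
So R1 = R2 · (V_CC/V_out − 1) = 13.7 × (8.17/5.97 − 1) = 13.7 × 0.3685 = 5.049 Ω.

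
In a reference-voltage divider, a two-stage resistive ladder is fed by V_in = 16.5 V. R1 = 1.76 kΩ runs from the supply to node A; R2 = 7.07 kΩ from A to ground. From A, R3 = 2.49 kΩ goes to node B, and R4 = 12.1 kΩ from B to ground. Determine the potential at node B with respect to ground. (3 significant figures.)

V_B ≈ 9.99 V

Looking into the second stage from A: R3 + R4 = 14.59 kΩ appears in parallel with R2.
Effective lower resistance at A: R2 ‖ 14.59 = 4.762 kΩ.
V_A = 16.5 × 4.762/(1.76 + 4.762) = 12.05 V.
V_B = V_A × 0.8293 = 9.991 V.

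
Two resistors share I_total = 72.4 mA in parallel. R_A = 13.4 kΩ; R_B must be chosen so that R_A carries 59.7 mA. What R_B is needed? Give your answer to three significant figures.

R_B ≈ 63.0 kΩ

The fraction through R_A equals R_B/(R_A+R_B).
59.7/72.4 = R_B/(R_A + R_B) → R_B = R_A · (0.8246)/(1 − 0.8246) = 13.4 × 4.701 = 62.99 kΩ.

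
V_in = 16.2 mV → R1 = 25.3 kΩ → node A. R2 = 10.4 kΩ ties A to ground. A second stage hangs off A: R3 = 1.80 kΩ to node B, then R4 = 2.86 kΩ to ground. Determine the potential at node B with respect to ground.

V_B ≈ 1.12 mV

Node A sees R2 in parallel with the series input of stage 2, R3 + R4 = 4.660 kΩ.
Effective lower resistance at A: R2 ‖ 4.660 = 3.218 kΩ.
So V_A = 16.2 × 0.1128 = 1.828 mV.
Stage 2 is unloaded, so V_B = V_A · R4/(R3+R4) = 1.828 × 2.86/4.660 = 1.122 mV.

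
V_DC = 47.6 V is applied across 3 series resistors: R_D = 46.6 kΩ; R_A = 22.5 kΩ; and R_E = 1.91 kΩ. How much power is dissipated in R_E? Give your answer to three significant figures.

Series current I = V_DC/ΣR = 47.6/71.01 = 0.6703 mA.
V(R_E) = I·R = 1.280 V; P = V·I = 1.280 × 0.6703 = 0.8582 mW.

P ≈ 0.858 mW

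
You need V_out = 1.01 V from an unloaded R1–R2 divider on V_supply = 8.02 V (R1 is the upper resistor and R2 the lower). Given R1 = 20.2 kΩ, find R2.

R2 ≈ 2.91 kΩ

The divider ratio is R2/(R1+R2) = 1.01/8.02 = 0.1259.
Rearranging, R2 = R1·k/(1−k) = 20.2 × 0.1441 = 2.910 kΩ.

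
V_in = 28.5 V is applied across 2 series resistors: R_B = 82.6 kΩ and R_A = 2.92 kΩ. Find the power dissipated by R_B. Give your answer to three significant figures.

The common current is I = 28.5/85.52 = 0.3333 mA.
P(R_B) = I²·R_B = (0.3333)² × 82.6 = 9.173 mW.

P ≈ 9.17 mW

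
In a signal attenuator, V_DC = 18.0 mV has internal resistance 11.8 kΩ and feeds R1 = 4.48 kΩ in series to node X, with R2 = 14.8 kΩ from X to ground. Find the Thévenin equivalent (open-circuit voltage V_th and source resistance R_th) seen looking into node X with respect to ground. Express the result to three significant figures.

R1' = 11.8 + 4.48 = 16.28 kΩ (source resistance + R1).
With X open, the divider is unloaded: V_th = 18.0 × 14.8/31.08 = 8.571 mV.
Zeroing V_DC shorts the top of R1' to ground, so R_th = R1' ‖ R2 = 7.752 kΩ.

V_th ≈ 8.57 mV, R_th ≈ 7.75 kΩ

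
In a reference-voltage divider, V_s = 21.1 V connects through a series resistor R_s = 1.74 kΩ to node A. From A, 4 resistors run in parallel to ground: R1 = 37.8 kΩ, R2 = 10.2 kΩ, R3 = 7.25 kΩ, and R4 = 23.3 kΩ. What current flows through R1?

I ≈ 0.365 mA

Parallel bank: R_p = 1/(1/37.8 + 1/10.2 + 1/7.25 + 1/23.3) = 3.275 kΩ.
Node voltage V_A = V_s · R_p/(R_s + R_p) = 21.1 × 0.6530 = 13.78 V.
Branch current I = V_A/R1 = 13.78/37.8 = 0.3645 mA.
(Equivalently: I_total = 4.207 mA, then current-divider fraction G_k/ΣG = 0.08664.)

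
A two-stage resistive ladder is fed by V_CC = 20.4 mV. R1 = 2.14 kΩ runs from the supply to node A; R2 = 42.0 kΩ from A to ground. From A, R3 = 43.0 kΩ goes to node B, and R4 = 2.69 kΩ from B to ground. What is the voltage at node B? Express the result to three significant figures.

Looking into the second stage from A: R3 + R4 = 45.69 kΩ appears in parallel with R2.
Effective lower resistance at A: R2 ‖ 45.69 = 21.88 kΩ.
So V_A = 20.4 × 0.9109 = 18.58 mV.
V_B = V_A × 0.05888 = 1.094 mV.

V_B ≈ 1.09 mV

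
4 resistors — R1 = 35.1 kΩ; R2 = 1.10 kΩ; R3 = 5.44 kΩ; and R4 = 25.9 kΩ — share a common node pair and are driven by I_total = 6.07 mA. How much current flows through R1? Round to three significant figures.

Conductances: ΣG = 1/35.1 + 1/1.10 + 1/5.44 + 1/25.9 = 1.160 (1/kΩ).
R1 takes the fraction G_k/ΣG = 0.02849/1.160 = 0.02456, so I = 6.07 × 0.02456 = 0.1491 mA.

I ≈ 0.149 mA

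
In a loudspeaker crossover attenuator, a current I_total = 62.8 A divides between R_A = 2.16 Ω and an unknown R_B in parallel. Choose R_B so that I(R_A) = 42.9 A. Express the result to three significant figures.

R_B ≈ 4.66 Ω

Two-branch current divider: I_A = I_total · R_B/(R_A + R_B).
42.9/62.8 = R_B/(R_A + R_B) → R_B = R_A · (0.6831)/(1 − 0.6831) = 2.16 × 2.156 = 4.656 Ω.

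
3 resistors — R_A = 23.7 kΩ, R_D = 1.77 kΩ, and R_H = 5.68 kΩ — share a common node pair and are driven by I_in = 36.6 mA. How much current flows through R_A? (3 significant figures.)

I ≈ 1.97 mA

Total conductance ΣG = 1/23.7 + 1/1.77 + 1/5.68 = 0.7832 (units of 1/kΩ).
Current divider: I(R_A) = I_in · G_k/ΣG = 36.6 × (0.04219/0.7832) = 36.6 × 0.05387 = 1.972 mA.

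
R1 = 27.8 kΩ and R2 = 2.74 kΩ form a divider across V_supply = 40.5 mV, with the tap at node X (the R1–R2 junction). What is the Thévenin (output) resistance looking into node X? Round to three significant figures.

Looking into X with the source shorted: R_th = R1·R2/(R1+R2) = 27.80 × 2.74/30.54 = 2.494 kΩ.

R_th ≈ 2.49 kΩ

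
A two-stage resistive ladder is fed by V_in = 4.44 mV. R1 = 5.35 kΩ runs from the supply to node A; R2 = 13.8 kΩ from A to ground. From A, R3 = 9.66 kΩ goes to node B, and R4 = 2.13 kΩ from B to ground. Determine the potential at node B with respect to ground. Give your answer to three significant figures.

The second stage (R3 + R4 = 11.79 kΩ) loads node A in parallel with R2.
R2 ‖ (R3+R4) = 6.358 kΩ.
So V_A = 4.44 × 0.5430 = 2.411 mV.
Stage 2 is unloaded, so V_B = V_A · R4/(R3+R4) = 2.411 × 2.13/11.79 = 0.4356 mV.

V_B ≈ 0.436 mV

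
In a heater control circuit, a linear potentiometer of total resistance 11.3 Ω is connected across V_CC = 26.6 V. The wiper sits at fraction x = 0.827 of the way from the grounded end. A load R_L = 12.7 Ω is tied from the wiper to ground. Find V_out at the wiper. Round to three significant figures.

Split the track: R_lower = x·R_p = 9.345 Ω, R_upper = (1−x)·R_p = 1.955 Ω.
R_L loads the lower segment: effective lower R = 5.384 Ω.
Then V_out = V_CC · 5.384/(1.955 + 5.384) = 19.51 V.

V_out ≈ 19.5 V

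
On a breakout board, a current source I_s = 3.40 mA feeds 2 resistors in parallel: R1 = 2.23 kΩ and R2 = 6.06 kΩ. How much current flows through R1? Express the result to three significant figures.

I ≈ 2.49 mA

For two parallel branches, I_k = I_s · (other R)/(sum of R).
I(R1) = 3.40 × 6.06/(2.23 + 6.06) = 3.40 × 0.7310 = 2.485 mA.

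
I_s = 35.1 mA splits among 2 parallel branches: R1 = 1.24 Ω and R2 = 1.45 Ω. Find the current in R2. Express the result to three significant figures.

Two-branch current divider: I_k = I_s · R_other/(R_1 + R_2).
I(R2) = 35.1 × 1.24/(1.24 + 1.45) = 35.1 × 0.4610 = 16.18 mA.

I ≈ 16.2 mA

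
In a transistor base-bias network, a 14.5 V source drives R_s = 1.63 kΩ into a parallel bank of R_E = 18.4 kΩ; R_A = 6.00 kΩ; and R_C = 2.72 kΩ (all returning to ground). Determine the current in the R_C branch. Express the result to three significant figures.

I ≈ 2.72 mA

Combine the parallel branches: R_p = (1/18.4 + 1/6.00 + 1/2.72)⁻¹ = 1.699 kΩ.
V_A by voltage divider: V_A = 14.5 × 1.699/(1.63 + 1.699) = 7.400 V.
Branch current I = V_A/R_C = 7.400/2.72 = 2.721 mA.
(Check via current divider: I_total = 4.356 mA; share G_k/ΣG = 0.6245 → same result.)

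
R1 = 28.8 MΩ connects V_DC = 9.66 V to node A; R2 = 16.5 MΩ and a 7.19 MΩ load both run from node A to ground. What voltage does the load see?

V_out ≈ 1.43 V

R2 ‖ R_L = (16.5 × 7.19)/(16.5 + 7.19) = 5.008 MΩ.
Voltage divider with the loaded lower leg: V_out = 9.66 × 5.008/(28.8 + 5.008) = 9.66 × 0.1481 = 1.431 V.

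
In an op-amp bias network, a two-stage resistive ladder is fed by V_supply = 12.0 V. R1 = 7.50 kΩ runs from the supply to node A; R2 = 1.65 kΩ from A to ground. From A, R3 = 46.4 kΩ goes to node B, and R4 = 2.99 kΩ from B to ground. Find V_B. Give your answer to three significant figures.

V_B ≈ 0.128 V

Node A sees R2 in parallel with the series input of stage 2, R3 + R4 = 49.39 kΩ.
Effective lower resistance at A: R2 ‖ 49.39 = 1.597 kΩ.
V_A = 12.0 × 1.597/(7.50 + 1.597) = 2.106 V.
Stage 2 is unloaded, so V_B = V_A · R4/(R3+R4) = 2.106 × 2.99/49.39 = 0.1275 V.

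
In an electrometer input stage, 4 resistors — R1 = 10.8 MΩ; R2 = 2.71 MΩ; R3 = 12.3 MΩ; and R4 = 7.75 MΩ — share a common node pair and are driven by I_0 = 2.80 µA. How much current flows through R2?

Conductances: ΣG = 1/10.8 + 1/2.71 + 1/12.3 + 1/7.75 = 0.6719 (1/MΩ).
By the current-divider rule, I = I_0 · G_k/ΣG = 2.80 × 0.5492 = 1.538 µA.

I ≈ 1.54 µA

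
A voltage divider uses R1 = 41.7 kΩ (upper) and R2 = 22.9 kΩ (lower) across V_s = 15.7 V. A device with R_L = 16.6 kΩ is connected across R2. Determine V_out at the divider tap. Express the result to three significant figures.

First combine the lower leg with the load: R2 ‖ R_L = 9.624 kΩ.
Then V_out = V_s · R2'/(R1 + R2') = 15.7 × 9.624/51.32 = 2.944 V.

V_out ≈ 2.94 V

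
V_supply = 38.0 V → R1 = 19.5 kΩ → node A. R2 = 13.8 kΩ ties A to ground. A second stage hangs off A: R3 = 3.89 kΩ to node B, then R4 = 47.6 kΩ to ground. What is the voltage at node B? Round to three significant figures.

V_B ≈ 12.6 V

Looking into the second stage from A: R3 + R4 = 51.49 kΩ appears in parallel with R2.
Effective lower resistance at A: R2 ‖ 51.49 = 10.88 kΩ.
V_A = 38.0 × 10.88/(19.5 + 10.88) = 13.61 V.
V_B = V_A × 0.9245 = 12.58 V.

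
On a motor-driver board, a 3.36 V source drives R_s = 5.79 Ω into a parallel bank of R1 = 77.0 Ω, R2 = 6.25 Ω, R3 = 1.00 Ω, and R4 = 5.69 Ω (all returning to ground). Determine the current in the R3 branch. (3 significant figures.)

Parallel bank: R_p = 1/(1/77.0 + 1/6.25 + 1/1.00 + 1/5.69) = 0.7414 Ω.
V_A by voltage divider: V_A = 3.36 × 0.7414/(5.79 + 0.7414) = 0.3814 V.
Branch current I = V_A/R3 = 0.3814/1.00 = 0.3814 A.

I ≈ 0.381 A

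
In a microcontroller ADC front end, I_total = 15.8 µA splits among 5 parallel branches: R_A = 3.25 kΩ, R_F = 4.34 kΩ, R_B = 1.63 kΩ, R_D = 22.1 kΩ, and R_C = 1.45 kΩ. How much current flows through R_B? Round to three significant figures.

I ≈ 5.14 µA

Conductances: ΣG = 1/3.25 + 1/4.34 + 1/1.63 + 1/22.1 + 1/1.45 = 1.887 (1/kΩ).
R_B takes the fraction G_k/ΣG = 0.6135/1.887 = 0.3252, so I = 15.8 × 0.3252 = 5.138 µA.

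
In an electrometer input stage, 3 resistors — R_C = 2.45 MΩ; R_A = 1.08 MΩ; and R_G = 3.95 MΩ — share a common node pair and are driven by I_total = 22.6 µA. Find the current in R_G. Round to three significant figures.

Total conductance ΣG = 1/2.45 + 1/1.08 + 1/3.95 = 1.587 (units of 1/MΩ).
R_G takes the fraction G_k/ΣG = 0.2532/1.587 = 0.1595, so I = 22.6 × 0.1595 = 3.605 µA.

I ≈ 3.60 µA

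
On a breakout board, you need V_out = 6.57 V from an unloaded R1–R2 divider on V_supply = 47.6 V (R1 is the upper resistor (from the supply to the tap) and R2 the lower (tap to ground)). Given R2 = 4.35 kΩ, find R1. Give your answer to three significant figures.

V_out/V_supply = R2/(R1+R2) = 0.1380.
R1 = R2·(1/k − 1) = 4.35 × 6.245 = 27.17 kΩ.

R1 ≈ 27.2 kΩ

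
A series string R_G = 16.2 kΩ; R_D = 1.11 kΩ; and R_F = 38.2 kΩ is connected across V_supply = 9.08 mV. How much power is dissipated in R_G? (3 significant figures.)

ΣR = 55.51 kΩ → I = 9.08/55.51 = 0.1636 µA.
P(R_G) = I²·R_G = (0.1636)² × 16.2 = 0.4335 nW.

P ≈ 0.433 nW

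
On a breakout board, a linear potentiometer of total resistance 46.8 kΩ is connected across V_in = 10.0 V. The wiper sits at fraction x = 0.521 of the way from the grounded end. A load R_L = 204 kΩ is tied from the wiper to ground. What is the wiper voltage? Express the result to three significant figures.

V_out ≈ 4.93 V

The pot divides into 22.42 kΩ above the wiper and 24.38 kΩ below.
R_L loads the lower segment: effective lower R = 21.78 kΩ.
Loaded-divider output: V_out = 10.0 × 0.4928 = 4.928 V.
(Unloaded: V_out = x·V_in = 5.21 V.)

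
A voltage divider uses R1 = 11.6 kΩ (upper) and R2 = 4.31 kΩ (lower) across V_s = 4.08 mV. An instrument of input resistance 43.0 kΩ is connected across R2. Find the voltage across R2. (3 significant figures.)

The load sits in parallel with R2, giving an effective lower resistance R2' = R2·R_L/(R2+R_L) = 3.917 kΩ.
Now apply the divider: V_out = 4.08 × 0.2524 = 1.030 mV.

V_out ≈ 1.03 mV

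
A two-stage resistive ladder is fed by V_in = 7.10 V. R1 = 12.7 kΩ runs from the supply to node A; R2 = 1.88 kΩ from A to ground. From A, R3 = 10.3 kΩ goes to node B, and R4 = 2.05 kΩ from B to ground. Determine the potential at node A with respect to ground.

V_A ≈ 0.808 V

The second stage (R3 + R4 = 12.35 kΩ) loads node A in parallel with R2.
R2 ‖ (R3+R4) = 1.632 kΩ.
V_A = 7.10 × 1.632/(12.7 + 1.632) = 0.8083 V.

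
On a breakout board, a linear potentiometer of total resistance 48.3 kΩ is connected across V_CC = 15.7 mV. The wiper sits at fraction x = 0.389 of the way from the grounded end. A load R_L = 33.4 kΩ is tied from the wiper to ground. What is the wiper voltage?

The pot divides into 29.51 kΩ above the wiper and 18.79 kΩ below.
R_L loads the lower segment: effective lower R = 12.02 kΩ.
V_out = 15.7 × 12.02/(29.51 + 12.02) = 4.545 mV.

V_out ≈ 4.55 mV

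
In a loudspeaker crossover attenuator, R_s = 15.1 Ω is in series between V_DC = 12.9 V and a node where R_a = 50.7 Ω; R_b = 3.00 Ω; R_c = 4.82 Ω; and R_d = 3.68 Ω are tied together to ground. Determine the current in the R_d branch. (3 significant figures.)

Equivalent of the parallel group: R_p = 1.202 Ω.
Node voltage V_A = V_DC · R_p/(R_s + R_p) = 12.9 × 0.07371 = 0.9508 V.
Branch current I = V_A/R_d = 0.9508/3.68 = 0.2584 A.

I ≈ 0.258 A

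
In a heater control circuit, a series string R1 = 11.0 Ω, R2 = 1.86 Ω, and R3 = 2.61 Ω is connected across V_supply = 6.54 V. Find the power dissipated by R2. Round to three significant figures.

ΣR = 15.47 Ω → I = 6.54/15.47 = 0.4228 A.
P = I²R = 0.1787 × 1.86 = 0.3324 W.

P ≈ 0.332 W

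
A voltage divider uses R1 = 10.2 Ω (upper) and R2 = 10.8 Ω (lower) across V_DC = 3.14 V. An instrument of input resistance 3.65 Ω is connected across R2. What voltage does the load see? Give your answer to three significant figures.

V_out ≈ 0.663 V

The load sits in parallel with R2, giving an effective lower resistance R2' = R2·R_L/(R2+R_L) = 2.728 Ω.
Now apply the divider: V_out = 3.14 × 0.2110 = 0.6626 V.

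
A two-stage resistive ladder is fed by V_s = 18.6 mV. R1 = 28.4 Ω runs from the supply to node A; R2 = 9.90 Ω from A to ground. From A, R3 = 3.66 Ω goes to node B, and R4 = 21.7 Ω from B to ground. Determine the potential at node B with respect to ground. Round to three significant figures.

The second stage (R3 + R4 = 25.36 Ω) loads node A in parallel with R2.
R2 ‖ (R3+R4) = 7.120 Ω.
V_A = 18.6 × 7.120/(28.4 + 7.120) = 3.729 mV.
Stage 2 is unloaded, so V_B = V_A · R4/(R3+R4) = 3.729 × 21.7/25.36 = 3.190 mV.

V_B ≈ 3.19 mV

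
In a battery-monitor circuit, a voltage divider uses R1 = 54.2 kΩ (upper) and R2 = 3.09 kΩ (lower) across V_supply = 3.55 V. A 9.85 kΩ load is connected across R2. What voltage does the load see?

First combine the lower leg with the load: R2 ‖ R_L = 2.352 kΩ.
Now apply the divider: V_out = 3.55 × 0.04159 = 0.1477 V.

V_out ≈ 0.148 V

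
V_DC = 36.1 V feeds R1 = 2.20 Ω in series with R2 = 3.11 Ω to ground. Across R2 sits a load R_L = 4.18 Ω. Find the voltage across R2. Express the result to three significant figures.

V_out ≈ 16.2 V

The load sits in parallel with R2, giving an effective lower resistance R2' = R2·R_L/(R2+R_L) = 1.783 Ω.
Voltage divider with the loaded lower leg: V_out = 36.1 × 1.783/(2.20 + 1.783) = 36.1 × 0.4477 = 16.16 V.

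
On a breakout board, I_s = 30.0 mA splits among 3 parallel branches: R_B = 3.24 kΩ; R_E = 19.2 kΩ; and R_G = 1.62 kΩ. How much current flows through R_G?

I ≈ 18.9 mA

Total conductance ΣG = 1/3.24 + 1/19.2 + 1/1.62 = 0.9780 (units of 1/kΩ).
By the current-divider rule, I = I_s · G_k/ΣG = 30.0 × 0.6312 = 18.93 mA.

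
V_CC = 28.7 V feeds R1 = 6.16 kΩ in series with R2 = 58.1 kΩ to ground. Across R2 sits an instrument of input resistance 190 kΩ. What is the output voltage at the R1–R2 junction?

V_out ≈ 25.2 V

First combine the lower leg with the load: R2 ‖ R_L = 44.49 kΩ.
Then V_out = V_CC · R2'/(R1 + R2') = 28.7 × 44.49/50.65 = 25.21 V.
(Unloaded it would be 25.9 V; the load pulls it down.)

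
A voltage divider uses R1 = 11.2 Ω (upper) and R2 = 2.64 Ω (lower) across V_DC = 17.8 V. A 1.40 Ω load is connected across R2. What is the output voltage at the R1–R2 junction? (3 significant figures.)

The load sits in parallel with R2, giving an effective lower resistance R2' = R2·R_L/(R2+R_L) = 0.9149 Ω.
Voltage divider with the loaded lower leg: V_out = 17.8 × 0.9149/(11.2 + 0.9149) = 17.8 × 0.07551 = 1.344 V.

V_out ≈ 1.34 V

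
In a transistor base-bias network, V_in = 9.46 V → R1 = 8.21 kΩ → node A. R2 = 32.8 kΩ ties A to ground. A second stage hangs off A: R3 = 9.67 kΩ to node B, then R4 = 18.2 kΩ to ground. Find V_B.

The second stage (R3 + R4 = 27.87 kΩ) loads node A in parallel with R2.
R2 ‖ (R3+R4) = 15.07 kΩ.
So V_A = 9.46 × 0.6473 = 6.123 V.
Then the unloaded second divider: V_B = V_A × R4/(R3+R4) = 6.123 × 0.6530 = 3.999 V.

V_B ≈ 4.00 V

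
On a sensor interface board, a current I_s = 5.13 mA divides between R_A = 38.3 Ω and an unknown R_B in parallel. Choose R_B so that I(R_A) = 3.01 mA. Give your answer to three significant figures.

R_B ≈ 54.4 Ω

The fraction through R_A equals R_B/(R_A+R_B).
3.01/5.13 = R_B/(R_A + R_B) → R_B = R_A · (0.5867)/(1 − 0.5867) = 38.3 × 1.420 = 54.38 Ω.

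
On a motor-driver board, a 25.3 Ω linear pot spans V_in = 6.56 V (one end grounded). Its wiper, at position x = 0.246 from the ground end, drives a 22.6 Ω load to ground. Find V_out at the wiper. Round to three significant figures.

V_out ≈ 1.34 V

Lower segment x·R_p = 6.224 Ω; upper segment (1−x)·R_p = 19.08 Ω.
R_L loads the lower segment: effective lower R = 4.880 Ω.
V_out = 6.56 × 4.880/(19.08 + 4.880) = 1.336 V.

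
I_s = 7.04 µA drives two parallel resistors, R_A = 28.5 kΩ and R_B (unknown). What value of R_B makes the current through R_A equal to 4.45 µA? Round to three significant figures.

R_B ≈ 49.0 kΩ

Two-branch current divider: I_A = I_s · R_B/(R_A + R_B).
With f = 0.6321, R_B = R_A · f/(1−f) = 28.5 × 1.718 = 48.97 kΩ.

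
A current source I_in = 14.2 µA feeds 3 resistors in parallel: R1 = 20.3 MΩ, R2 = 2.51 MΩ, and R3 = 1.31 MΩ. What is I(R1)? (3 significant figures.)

ΣG = 1/20.3 + 1/2.51 + 1/1.31 = 1.211.
R1 takes the fraction G_k/ΣG = 0.04926/1.211 = 0.04068, so I = 14.2 × 0.04068 = 0.5776 µA.

I ≈ 0.578 µA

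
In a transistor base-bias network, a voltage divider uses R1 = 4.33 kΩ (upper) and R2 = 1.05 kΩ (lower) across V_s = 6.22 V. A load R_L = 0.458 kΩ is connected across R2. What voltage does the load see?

V_out ≈ 0.427 V

R2 ‖ R_L = (1.05 × 0.458)/(1.05 + 0.458) = 0.3189 kΩ.
Voltage divider with the loaded lower leg: V_out = 6.22 × 0.3189/(4.33 + 0.3189) = 6.22 × 0.06860 = 0.4267 V.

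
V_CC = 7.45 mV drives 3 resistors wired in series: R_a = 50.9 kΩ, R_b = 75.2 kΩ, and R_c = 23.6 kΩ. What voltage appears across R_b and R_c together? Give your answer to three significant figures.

V ≈ 4.92 mV

Series total: ΣR = 50.9 + 75.2 + 23.6 = 149.7 kΩ.
R_{R_b..R_c} = 75.2 + 23.6 = 98.80 kΩ.
V = V_CC · R/ΣR = 7.45 × 0.6600 = 4.917 mV.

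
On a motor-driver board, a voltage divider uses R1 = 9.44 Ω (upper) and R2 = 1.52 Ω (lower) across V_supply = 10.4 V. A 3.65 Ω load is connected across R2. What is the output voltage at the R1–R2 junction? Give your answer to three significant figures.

V_out ≈ 1.06 V

R2 ‖ R_L = (1.52 × 3.65)/(1.52 + 3.65) = 1.073 Ω.
Now apply the divider: V_out = 10.4 × 0.1021 = 1.062 V.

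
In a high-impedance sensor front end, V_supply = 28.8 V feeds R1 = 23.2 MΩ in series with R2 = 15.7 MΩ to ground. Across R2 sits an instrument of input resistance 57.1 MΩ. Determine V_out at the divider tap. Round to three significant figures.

The load sits in parallel with R2, giving an effective lower resistance R2' = R2·R_L/(R2+R_L) = 12.31 MΩ.
Voltage divider with the loaded lower leg: V_out = 28.8 × 12.31/(23.2 + 12.31) = 28.8 × 0.3467 = 9.986 V.
(Unloaded it would be 11.6 V; the load pulls it down.)

V_out ≈ 9.99 V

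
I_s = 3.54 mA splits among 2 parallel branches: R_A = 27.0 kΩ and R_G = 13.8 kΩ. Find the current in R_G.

For two parallel branches, I_k = I_s · (other R)/(sum of R).
I(R_G) = 3.54 × 27.0/(27.0 + 13.8) = 3.54 × 0.6618 = 2.343 mA.

I ≈ 2.34 mA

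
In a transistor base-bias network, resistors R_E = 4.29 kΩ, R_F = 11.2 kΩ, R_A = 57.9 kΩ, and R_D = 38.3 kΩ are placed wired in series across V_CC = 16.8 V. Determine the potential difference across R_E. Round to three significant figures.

Series total: ΣR = 4.29 + 11.2 + 57.9 + 38.3 = 111.7 kΩ.
By the voltage-divider rule, V = 16.8 × 4.290/111.7 = 0.6453 V.

V ≈ 0.645 V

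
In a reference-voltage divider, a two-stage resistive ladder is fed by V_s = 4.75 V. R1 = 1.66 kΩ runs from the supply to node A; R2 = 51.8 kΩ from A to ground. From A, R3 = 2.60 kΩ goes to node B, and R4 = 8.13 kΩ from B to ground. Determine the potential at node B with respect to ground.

V_B ≈ 3.03 V

Looking into the second stage from A: R3 + R4 = 10.73 kΩ appears in parallel with R2.
Effective lower resistance at A: R2 ‖ 10.73 = 8.889 kΩ.
V_A = 4.75 × 8.889/(1.66 + 8.889) = 4.003 V.
V_B = V_A × 0.7577 = 3.033 V.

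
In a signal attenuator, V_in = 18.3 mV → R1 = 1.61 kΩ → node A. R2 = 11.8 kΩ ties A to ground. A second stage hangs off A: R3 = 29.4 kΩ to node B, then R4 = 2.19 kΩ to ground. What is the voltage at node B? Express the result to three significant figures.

V_B ≈ 1.07 mV

The second stage (R3 + R4 = 31.59 kΩ) loads node A in parallel with R2.
R2 ‖ (R3+R4) = 8.591 kΩ.
First divider: V_A = V_in · 8.591/(1.61 + 8.591) = 15.41 mV.
Then the unloaded second divider: V_B = V_A × R4/(R3+R4) = 15.41 × 0.06933 = 1.068 mV.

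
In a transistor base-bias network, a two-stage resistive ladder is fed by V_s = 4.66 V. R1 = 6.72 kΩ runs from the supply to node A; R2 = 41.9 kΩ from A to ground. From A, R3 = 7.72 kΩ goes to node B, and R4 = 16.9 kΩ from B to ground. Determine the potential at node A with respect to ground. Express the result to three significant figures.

Node A sees R2 in parallel with the series input of stage 2, R3 + R4 = 24.62 kΩ.
Effective lower resistance at A: R2 ‖ 24.62 = 15.51 kΩ.
First divider: V_A = V_s · 15.51/(6.72 + 15.51) = 3.251 V.

V_A ≈ 3.25 V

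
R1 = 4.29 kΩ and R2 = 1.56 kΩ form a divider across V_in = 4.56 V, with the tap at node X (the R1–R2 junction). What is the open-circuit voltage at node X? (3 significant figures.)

V_th ≈ 1.22 V

With X open, the divider is unloaded: V_th = 4.56 × 1.56/5.850 = 1.216 V.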